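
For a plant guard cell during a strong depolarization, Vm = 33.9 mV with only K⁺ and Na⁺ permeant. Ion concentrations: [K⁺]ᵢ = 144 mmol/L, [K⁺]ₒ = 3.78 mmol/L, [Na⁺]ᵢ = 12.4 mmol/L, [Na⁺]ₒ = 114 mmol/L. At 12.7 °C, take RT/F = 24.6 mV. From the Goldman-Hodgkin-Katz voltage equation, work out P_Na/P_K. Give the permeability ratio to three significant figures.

8.76

Let α = P_Na/P_K. GHK: Vm = 24.6·ln[(Kₒ + α·Naₒ)/(Kᵢ + α·Naᵢ)].
e^(Vm/24.6) = e^(33.9/24.6) = 3.9672
So 3.9672·(Kᵢ + α·Naᵢ) = Kₒ + α·Naₒ → α = (3.9672·144.0 − 3.78) / (114.0 − 3.9672·12.4)
α = (571.3 − 3.78) / (114.0 − 49.19) = 567.5/64.81 = 8.757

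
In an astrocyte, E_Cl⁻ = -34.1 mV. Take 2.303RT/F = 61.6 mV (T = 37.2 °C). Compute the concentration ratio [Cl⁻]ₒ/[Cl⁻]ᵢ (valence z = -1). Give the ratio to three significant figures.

3.58

log₁₀([out]/[in]) = E·z/(61.6) = -34.1 × -1 / 61.6 = 0.5536
[out]/[in] = 10^(0.5536) = 3.577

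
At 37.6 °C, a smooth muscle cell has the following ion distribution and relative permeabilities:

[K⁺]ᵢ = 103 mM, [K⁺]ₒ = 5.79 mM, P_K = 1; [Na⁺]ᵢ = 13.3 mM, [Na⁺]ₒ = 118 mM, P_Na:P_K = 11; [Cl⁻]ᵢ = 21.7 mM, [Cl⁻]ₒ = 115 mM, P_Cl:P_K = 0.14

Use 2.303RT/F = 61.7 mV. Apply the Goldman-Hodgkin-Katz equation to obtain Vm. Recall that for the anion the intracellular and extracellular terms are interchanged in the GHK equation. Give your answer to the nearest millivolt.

43 mV

Vm = 61.7 · log₁₀[(Σ P·[cation]ₒ + Σ P·[anion]ᵢ) / (Σ P·[cation]ᵢ + Σ P·[anion]ₒ)]
Numerator = 1×5.79 + 11×118 + 0.14×21.7 = 1307
Denominator = 1×103 + 11×13.3 + 0.14×115 = 265.4
Vm = 61.7 · log₁₀(4.924) = 61.7 × (0.6923) = 42.72 mV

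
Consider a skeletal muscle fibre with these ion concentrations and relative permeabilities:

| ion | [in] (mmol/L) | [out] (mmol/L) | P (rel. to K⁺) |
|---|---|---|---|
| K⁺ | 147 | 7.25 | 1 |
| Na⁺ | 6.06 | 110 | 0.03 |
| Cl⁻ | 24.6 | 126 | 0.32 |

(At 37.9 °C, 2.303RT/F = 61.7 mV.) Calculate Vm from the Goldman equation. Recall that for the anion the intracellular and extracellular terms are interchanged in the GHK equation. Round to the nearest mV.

-62 mV

Vm = 61.7 · log₁₀[(Σ P·[cation]ₒ + Σ P·[anion]ᵢ) / (Σ P·[cation]ᵢ + Σ P·[anion]ₒ)]
Numerator = 1×7.25 + 0.03×110 + 0.32×24.6 = 18.42
Denominator = 1×147 + 0.03×6.06 + 0.32×126 = 187.5
Vm = 61.7 · log₁₀(0.09825) = 61.7 × (-1.0077) = -62.17 mV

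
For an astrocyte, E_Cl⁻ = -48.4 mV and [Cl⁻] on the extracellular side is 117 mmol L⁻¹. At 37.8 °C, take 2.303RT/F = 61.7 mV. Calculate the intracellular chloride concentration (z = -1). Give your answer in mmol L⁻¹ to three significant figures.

Nernst: E = (61.7/-1) · log₁₀([out]/[in]), so log₁₀([out]/[in]) = -48.4 × -1 / 61.7 = 0.7844.
[out]/[in] = 10^(0.7844) = 6.088.
[in] = 117 / 6.088 = 19.22 mmol L⁻¹.

19.2 mmol L⁻¹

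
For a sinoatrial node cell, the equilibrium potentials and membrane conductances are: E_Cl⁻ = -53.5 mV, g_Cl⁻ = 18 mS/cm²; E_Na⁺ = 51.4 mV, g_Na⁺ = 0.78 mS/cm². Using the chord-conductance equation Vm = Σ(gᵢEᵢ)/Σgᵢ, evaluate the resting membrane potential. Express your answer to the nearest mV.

Σ gᵢEᵢ = 18·(-53.5) + 0.78·(51.4) = -922.91
Σ gᵢ = 18 + 0.78 = 18.78
Vm = -922.91 / 18.78 = -49.14 mV

-49 mV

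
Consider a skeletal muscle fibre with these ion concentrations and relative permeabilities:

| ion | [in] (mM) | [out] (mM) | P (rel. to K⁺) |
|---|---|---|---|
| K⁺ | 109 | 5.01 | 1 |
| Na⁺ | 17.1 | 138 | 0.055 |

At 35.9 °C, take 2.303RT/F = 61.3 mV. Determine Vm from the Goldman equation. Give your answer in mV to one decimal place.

Vm = 61.3 · log₁₀[(Σ P·[cation]ₒ + Σ P·[anion]ᵢ) / (Σ P·[cation]ᵢ + Σ P·[anion]ₒ)]
Numerator = 1×5.01 + 0.055×138 = 12.6
Denominator = 1×109 + 0.055×17.1 = 109.9
Vm = 61.3 · log₁₀(0.11461) = 61.3 × (-0.9408) = -57.67 mV

-57.7 mV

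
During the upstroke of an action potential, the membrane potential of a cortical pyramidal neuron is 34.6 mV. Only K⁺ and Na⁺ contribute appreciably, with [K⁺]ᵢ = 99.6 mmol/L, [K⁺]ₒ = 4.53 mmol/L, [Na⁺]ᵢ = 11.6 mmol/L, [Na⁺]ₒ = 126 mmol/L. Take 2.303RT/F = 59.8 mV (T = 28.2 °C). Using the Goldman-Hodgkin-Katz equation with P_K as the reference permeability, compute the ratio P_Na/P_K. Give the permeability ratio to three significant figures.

4.55

Let α = P_Na/P_K. GHK: Vm = 59.8·log₁₀[(Kₒ + α·Naₒ)/(Kᵢ + α·Naᵢ)].
10^(Vm/59.8) = 10^(34.6/59.8) = 3.7896
So 3.7896·(Kᵢ + α·Naᵢ) = Kₒ + α·Naₒ → α = (3.7896·99.6 − 4.53) / (126.0 − 3.7896·11.6)
α = (377.4 − 4.53) / (126.0 − 43.96) = 372.9/82.04 = 4.546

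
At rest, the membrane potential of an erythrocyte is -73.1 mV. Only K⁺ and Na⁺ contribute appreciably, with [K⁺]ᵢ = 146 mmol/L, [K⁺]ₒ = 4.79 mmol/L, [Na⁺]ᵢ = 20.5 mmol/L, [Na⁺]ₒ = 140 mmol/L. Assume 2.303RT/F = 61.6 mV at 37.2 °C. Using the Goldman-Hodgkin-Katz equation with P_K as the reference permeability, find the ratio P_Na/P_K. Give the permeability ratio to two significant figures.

0.034

Let α = P_Na/P_K. GHK: Vm = 61.6·log₁₀[(Kₒ + α·Naₒ)/(Kᵢ + α·Naᵢ)].
10^(Vm/61.6) = 10^(-73.1/61.6) = 0.06506
So 0.06506·(Kᵢ + α·Naᵢ) = Kₒ + α·Naₒ → α = (0.06506·146.0 − 4.79) / (140.0 − 0.06506·20.5)
α = (9.499 − 4.79) / (140.0 − 1.334) = 4.709/138.7 = 0.03396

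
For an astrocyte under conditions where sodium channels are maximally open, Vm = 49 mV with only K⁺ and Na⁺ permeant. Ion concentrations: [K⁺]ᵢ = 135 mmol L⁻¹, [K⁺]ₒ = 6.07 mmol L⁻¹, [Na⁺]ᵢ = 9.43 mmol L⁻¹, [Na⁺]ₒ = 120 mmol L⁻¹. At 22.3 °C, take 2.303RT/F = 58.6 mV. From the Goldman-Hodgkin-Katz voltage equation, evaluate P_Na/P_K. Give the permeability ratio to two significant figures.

17

Let α = P_Na/P_K. GHK: Vm = 58.6·log₁₀[(Kₒ + α·Naₒ)/(Kᵢ + α·Naᵢ)].
10^(Vm/58.6) = 10^(49.0/58.6) = 6.8577
So 6.8577·(Kᵢ + α·Naᵢ) = Kₒ + α·Naₒ → α = (6.8577·135.0 − 6.07) / (120.0 − 6.8577·9.43)
α = (925.8 − 6.07) / (120.0 − 64.67) = 919.7/55.33 = 16.62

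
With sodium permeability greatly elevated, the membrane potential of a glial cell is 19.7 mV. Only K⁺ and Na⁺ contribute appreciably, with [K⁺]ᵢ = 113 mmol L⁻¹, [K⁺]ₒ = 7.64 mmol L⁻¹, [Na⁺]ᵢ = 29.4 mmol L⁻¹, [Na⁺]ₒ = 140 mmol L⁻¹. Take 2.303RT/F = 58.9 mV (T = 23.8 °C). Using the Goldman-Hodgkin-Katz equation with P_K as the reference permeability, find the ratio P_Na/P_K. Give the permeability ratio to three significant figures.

Let α = P_Na/P_K. GHK: Vm = 58.9·log₁₀[(Kₒ + α·Naₒ)/(Kᵢ + α·Naᵢ)].
10^(Vm/58.9) = 10^(19.7/58.9) = 2.1601
So 2.1601·(Kᵢ + α·Naᵢ) = Kₒ + α·Naₒ → α = (2.1601·113.0 − 7.64) / (140.0 − 2.1601·29.4)
α = (244.1 − 7.64) / (140.0 − 63.51) = 236.4/76.49 = 3.091

3.09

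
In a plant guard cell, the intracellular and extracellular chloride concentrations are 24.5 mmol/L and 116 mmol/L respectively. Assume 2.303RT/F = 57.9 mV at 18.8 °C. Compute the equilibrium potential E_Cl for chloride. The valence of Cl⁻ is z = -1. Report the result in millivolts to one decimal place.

-39.1 mV

E = (57.9/z) · log₁₀([Cl⁻]_out/[Cl⁻]_in) with z = -1.
For an anion, dividing by z = -1 reverses the sign.
= (57.9/-1) · log₁₀(116/24.5) = -57.90 · log₁₀(4.735)
= -57.90 · (0.6753) = -39.10 mV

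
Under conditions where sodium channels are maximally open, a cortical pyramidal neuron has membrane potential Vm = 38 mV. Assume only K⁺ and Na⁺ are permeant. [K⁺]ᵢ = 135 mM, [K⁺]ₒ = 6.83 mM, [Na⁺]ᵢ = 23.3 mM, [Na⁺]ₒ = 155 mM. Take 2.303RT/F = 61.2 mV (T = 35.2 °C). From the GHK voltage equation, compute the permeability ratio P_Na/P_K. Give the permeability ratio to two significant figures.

Let α = P_Na/P_K. GHK: Vm = 61.2·log₁₀[(Kₒ + α·Naₒ)/(Kᵢ + α·Naᵢ)].
10^(Vm/61.2) = 10^(38.0/61.2) = 4.1775
So 4.1775·(Kᵢ + α·Naᵢ) = Kₒ + α·Naₒ → α = (4.1775·135.0 − 6.83) / (155.0 − 4.1775·23.3)
α = (564 − 6.83) / (155.0 − 97.34) = 557.1/57.66 = 9.662

9.7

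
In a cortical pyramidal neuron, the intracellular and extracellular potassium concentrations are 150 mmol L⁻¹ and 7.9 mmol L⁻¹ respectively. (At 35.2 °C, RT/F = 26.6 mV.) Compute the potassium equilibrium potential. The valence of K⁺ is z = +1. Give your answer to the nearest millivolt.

-78 mV

E = (26.6/z) · ln([K⁺]_out/[K⁺]_in) with z = +1.
= (26.6/1) · ln(7.9/150) = 26.60 · ln(0.05267)
= 26.60 · (-2.9438) = -78.30 mV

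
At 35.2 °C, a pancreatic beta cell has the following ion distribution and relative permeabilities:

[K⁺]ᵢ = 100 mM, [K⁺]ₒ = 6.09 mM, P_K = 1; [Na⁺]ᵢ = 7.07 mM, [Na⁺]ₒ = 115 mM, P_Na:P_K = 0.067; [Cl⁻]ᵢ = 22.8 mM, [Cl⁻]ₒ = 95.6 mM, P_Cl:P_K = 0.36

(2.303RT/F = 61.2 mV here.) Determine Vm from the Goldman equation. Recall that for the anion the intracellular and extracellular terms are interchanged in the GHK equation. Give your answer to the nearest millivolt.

Vm = 61.2 · log₁₀[(Σ P·[cation]ₒ + Σ P·[anion]ᵢ) / (Σ P·[cation]ᵢ + Σ P·[anion]ₒ)]
Numerator = 1×6.09 + 0.067×115 + 0.36×22.8 = 22
Denominator = 1×100 + 0.067×7.07 + 0.36×95.6 = 134.9
Vm = 61.2 · log₁₀(0.16312) = 61.2 × (-0.7875) = -48.19 mV

-48 mV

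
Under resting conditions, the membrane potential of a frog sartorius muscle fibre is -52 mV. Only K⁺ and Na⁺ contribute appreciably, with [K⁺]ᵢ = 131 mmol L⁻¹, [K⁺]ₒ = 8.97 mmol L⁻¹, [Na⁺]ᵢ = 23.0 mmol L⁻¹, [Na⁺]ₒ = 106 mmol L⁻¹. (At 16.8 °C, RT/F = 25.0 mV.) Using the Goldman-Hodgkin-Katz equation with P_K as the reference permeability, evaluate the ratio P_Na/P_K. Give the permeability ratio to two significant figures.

Let α = P_Na/P_K. GHK: Vm = 25.0·ln[(Kₒ + α·Naₒ)/(Kᵢ + α·Naᵢ)].
e^(Vm/25.0) = e^(-52.0/25.0) = 0.12493
So 0.12493·(Kᵢ + α·Naᵢ) = Kₒ + α·Naₒ → α = (0.12493·131.0 − 8.97) / (106.0 − 0.12493·23.0)
α = (16.37 − 8.97) / (106.0 − 2.873) = 7.396/103.1 = 0.07172

0.072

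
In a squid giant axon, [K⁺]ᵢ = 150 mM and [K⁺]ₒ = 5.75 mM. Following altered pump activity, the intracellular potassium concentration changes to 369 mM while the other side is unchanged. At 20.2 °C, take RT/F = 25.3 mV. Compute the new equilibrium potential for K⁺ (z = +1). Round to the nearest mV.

After the shift: [K⁺]_out = 5.75, [K⁺]_in = 369 mM.
E_new = (25.3/1)·ln(5.75/369) = 25.30 · (-4.1616) = -105.29 mV

-105 mV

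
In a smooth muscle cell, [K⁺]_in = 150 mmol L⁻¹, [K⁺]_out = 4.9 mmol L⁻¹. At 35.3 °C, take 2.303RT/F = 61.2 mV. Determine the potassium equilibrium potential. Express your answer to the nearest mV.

-91 mV

E = (61.2/z) · log₁₀([K⁺]_out/[K⁺]_in) with z = +1.
= (61.2/1) · log₁₀(4.9/150) = 61.20 · log₁₀(0.03267)
= 61.20 · (-1.4859) = -90.94 mV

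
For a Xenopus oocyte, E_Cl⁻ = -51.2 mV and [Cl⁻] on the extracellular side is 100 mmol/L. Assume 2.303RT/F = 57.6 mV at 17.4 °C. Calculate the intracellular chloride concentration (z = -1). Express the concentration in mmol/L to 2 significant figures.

13 mmol/L

Nernst: E = (57.6/-1) · log₁₀([out]/[in]), so log₁₀([out]/[in]) = -51.2 × -1 / 57.6 = 0.8889.
[out]/[in] = 10^(0.8889) = 7.743.
[in] = 100 / 7.743 = 12.92 mmol/L.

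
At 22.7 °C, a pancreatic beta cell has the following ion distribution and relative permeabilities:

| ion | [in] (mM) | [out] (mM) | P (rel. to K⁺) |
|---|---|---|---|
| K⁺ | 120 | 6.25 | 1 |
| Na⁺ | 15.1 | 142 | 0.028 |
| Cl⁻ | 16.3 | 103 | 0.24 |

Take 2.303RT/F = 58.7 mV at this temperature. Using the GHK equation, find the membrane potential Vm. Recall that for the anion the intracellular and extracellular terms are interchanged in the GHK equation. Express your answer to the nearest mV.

Vm = 58.7 · log₁₀[(Σ P·[cation]ₒ + Σ P·[anion]ᵢ) / (Σ P·[cation]ᵢ + Σ P·[anion]ₒ)]
Numerator = 1×6.25 + 0.028×142 + 0.24×16.3 = 14.14
Denominator = 1×120 + 0.028×15.1 + 0.24×103 = 145.1
Vm = 58.7 · log₁₀(0.097408) = 58.7 × (-1.0114) = -59.37 mV

-59 mV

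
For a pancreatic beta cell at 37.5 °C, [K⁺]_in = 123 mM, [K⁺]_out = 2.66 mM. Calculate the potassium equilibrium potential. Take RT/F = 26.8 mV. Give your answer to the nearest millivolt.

-103 mV

E = (26.8/z) · ln([K⁺]_out/[K⁺]_in) with z = +1.
= (26.8/1) · ln(2.66/123) = 26.80 · ln(0.02163)
= 26.80 · (-3.8339) = -102.75 mV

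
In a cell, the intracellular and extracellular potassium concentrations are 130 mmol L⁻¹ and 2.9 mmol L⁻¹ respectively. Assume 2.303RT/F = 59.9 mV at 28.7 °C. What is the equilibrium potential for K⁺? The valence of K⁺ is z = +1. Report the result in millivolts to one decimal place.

E = (59.9/z) · log₁₀([K⁺]_out/[K⁺]_in) with z = +1.
= (59.9/1) · log₁₀(2.9/130) = 59.90 · log₁₀(0.02231)
= 59.90 · (-1.6515) = -98.93 mV

-98.9 mV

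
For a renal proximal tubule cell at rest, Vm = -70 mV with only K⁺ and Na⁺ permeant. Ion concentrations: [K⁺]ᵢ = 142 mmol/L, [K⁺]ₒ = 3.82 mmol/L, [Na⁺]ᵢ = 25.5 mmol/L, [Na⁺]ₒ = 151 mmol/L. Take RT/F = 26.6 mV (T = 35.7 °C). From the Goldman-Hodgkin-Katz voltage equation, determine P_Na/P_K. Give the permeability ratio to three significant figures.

0.0429

Let α = P_Na/P_K. GHK: Vm = 26.6·ln[(Kₒ + α·Naₒ)/(Kᵢ + α·Naᵢ)].
e^(Vm/26.6) = e^(-70.0/26.6) = 0.071965
So 0.071965·(Kᵢ + α·Naᵢ) = Kₒ + α·Naₒ → α = (0.071965·142.0 − 3.82) / (151.0 − 0.071965·25.5)
α = (10.22 − 3.82) / (151.0 − 1.835) = 6.399/149.2 = 0.0429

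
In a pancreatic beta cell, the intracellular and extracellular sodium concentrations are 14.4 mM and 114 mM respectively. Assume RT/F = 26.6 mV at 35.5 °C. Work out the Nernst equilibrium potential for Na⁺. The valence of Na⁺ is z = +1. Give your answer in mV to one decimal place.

55.0 mV

E = (26.6/z) · ln([Na⁺]_out/[Na⁺]_in) with z = +1.
= (26.6/1) · ln(114/14.4) = 26.60 · ln(7.917)
= 26.60 · (2.0690) = 55.03 mV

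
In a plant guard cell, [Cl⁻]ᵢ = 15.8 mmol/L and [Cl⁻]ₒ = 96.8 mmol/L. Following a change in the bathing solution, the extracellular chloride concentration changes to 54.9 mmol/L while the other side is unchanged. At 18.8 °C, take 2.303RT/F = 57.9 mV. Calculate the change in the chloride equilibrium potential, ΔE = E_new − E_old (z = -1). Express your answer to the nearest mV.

E_old = (57.9/-1)·log₁₀(96.8/15.8) = -45.58 mV
E_new = (57.9/-1)·log₁₀(54.9/15.8) = -31.32 mV
ΔE = -31.32 − (-45.58) = 14.26 mV

14 mV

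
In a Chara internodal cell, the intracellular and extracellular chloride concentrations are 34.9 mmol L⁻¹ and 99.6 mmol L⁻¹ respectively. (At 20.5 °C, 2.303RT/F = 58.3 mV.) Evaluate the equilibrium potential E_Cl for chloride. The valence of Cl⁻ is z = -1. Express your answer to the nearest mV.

E = (58.3/z) · log₁₀([Cl⁻]_out/[Cl⁻]_in) with z = -1.
For an anion, dividing by z = -1 reverses the sign.
= (58.3/-1) · log₁₀(99.6/34.9) = -58.30 · log₁₀(2.854)
= -58.30 · (0.4554) = -26.55 mV

-27 mV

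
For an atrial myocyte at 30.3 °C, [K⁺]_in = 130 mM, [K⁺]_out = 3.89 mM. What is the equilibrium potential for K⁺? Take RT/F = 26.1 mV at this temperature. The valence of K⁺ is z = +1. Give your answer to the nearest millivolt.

-92 mV

E = (26.1/z) · ln([K⁺]_out/[K⁺]_in) with z = +1.
= (26.1/1) · ln(3.89/130) = 26.10 · ln(0.02992)
= 26.10 · (-3.5091) = -91.59 mV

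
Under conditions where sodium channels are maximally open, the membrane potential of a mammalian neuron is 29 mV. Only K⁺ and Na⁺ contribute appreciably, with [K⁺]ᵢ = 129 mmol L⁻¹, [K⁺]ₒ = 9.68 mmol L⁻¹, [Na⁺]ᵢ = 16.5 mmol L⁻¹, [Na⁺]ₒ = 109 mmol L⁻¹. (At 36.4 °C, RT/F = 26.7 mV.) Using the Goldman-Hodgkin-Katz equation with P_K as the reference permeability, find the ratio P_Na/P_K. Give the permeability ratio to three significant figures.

6.20

Let α = P_Na/P_K. GHK: Vm = 26.7·ln[(Kₒ + α·Naₒ)/(Kᵢ + α·Naᵢ)].
e^(Vm/26.7) = e^(29.0/26.7) = 2.9628
So 2.9628·(Kᵢ + α·Naᵢ) = Kₒ + α·Naₒ → α = (2.9628·129.0 − 9.68) / (109.0 − 2.9628·16.5)
α = (382.2 − 9.68) / (109.0 − 48.89) = 372.5/60.11 = 6.197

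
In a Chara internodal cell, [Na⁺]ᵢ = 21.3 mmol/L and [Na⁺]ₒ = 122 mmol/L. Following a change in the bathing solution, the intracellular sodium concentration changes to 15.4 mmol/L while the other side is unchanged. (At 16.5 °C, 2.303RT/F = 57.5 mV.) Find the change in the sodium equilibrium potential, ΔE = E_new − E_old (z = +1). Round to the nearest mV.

8 mV

E_old = (57.5/1)·log₁₀(122/21.3) = 43.58 mV
E_new = (57.5/1)·log₁₀(122/15.4) = 51.68 mV
ΔE = 51.68 − (43.58) = 8.10 mV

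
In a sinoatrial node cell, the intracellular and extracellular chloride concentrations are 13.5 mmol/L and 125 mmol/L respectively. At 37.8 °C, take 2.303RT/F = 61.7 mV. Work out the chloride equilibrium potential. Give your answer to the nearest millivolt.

E = (61.7/z) · log₁₀([Cl⁻]_out/[Cl⁻]_in) with z = -1.
For an anion, dividing by z = -1 reverses the sign.
= (61.7/-1) · log₁₀(125/13.5) = -61.70 · log₁₀(9.259)
= -61.70 · (0.9666) = -59.64 mV

-60 mV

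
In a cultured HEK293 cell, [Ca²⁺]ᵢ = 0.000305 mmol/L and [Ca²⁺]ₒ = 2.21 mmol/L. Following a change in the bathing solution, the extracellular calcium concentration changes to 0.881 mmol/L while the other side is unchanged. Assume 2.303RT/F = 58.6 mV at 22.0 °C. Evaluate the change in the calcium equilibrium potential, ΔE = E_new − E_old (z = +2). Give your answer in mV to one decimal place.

-11.7 mV

E_old = (58.6/2)·log₁₀(2.21/0.000305) = 113.10 mV
E_new = (58.6/2)·log₁₀(0.881/0.000305) = 101.40 mV
ΔE = 101.40 − (113.10) = -11.70 mV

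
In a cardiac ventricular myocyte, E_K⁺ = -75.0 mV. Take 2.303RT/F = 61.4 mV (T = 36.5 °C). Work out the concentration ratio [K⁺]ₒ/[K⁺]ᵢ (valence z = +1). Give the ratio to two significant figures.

0.060

log₁₀([out]/[in]) = E·z/(61.4) = -75.0 × 1 / 61.4 = -1.2215
[out]/[in] = 10^(-1.2215) = 0.06005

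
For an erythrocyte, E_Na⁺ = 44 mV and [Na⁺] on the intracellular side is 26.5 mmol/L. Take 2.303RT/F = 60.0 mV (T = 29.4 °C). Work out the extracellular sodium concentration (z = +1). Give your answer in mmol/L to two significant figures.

140 mmol/L

Nernst: E = (60.0/1) · log₁₀([out]/[in]), so log₁₀([out]/[in]) = 44.0 × 1 / 60.0 = 0.7333.
[out]/[in] = 10^(0.7333) = 5.412.
[out] = 5.412 × 26.5 = 143.4 mmol/L.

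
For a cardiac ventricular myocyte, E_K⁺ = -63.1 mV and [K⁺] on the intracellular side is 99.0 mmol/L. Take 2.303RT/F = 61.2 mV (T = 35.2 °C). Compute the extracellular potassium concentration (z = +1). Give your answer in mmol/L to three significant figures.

9.22 mmol/L

Nernst: E = (61.2/1) · log₁₀([out]/[in]), so log₁₀([out]/[in]) = -63.1 × 1 / 61.2 = -1.0310.
[out]/[in] = 10^(-1.0310) = 0.0931.
[out] = 0.0931 × 99.0 = 9.217 mmol/L.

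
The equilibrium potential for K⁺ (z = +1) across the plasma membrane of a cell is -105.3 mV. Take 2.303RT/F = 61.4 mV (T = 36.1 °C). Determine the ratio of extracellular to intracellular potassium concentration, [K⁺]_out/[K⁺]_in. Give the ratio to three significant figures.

log₁₀([out]/[in]) = E·z/(61.4) = -105.3 × 1 / 61.4 = -1.7150
[out]/[in] = 10^(-1.7150) = 0.01928

0.0193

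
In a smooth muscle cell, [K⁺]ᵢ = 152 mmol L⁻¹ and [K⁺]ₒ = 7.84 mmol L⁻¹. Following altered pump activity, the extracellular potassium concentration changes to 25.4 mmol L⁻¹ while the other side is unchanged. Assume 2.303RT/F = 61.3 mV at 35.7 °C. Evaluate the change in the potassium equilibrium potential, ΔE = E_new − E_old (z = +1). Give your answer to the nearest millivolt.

31 mV

E_old = (61.3/1)·log₁₀(7.84/152) = -78.93 mV
E_new = (61.3/1)·log₁₀(25.4/152) = -47.63 mV
ΔE = -47.63 − (-78.93) = 31.29 mV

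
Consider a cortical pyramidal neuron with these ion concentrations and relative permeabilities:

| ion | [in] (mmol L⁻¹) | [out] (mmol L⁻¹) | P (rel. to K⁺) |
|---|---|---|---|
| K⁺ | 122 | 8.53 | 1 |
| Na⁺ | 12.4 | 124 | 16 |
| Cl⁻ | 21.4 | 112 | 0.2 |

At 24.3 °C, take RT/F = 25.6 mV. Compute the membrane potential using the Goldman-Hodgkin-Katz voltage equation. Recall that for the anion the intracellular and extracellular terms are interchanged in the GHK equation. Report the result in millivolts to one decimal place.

45.1 mV

Vm = 25.6 · ln[(Σ P·[cation]ₒ + Σ P·[anion]ᵢ) / (Σ P·[cation]ᵢ + Σ P·[anion]ₒ)]
Numerator = 1×8.53 + 16×124 + 0.2×21.4 = 1997
Denominator = 1×122 + 16×12.4 + 0.2×112 = 342.8
Vm = 25.6 · ln(5.825) = 25.6 × (1.7622) = 45.11 mV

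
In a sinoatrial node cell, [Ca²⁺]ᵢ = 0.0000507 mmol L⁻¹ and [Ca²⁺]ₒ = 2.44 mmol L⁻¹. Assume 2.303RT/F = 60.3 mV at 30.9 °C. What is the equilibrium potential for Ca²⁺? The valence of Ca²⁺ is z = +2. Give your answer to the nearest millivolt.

141 mV

E = (60.3/z) · log₁₀([Ca²⁺]_out/[Ca²⁺]_in) with z = +2.
= (60.3/2) · log₁₀(2.44/0.0000507) = 30.15 · log₁₀(4.813e+04)
= 30.15 · (4.6824) = 141.17 mV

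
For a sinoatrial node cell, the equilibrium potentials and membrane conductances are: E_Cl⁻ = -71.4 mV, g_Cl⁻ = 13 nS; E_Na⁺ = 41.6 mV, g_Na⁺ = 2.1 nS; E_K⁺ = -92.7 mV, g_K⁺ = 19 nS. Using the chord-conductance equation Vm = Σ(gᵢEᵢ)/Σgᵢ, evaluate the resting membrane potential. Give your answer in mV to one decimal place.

-76.3 mV

Σ gᵢEᵢ = 13·(-71.4) + 2.1·(41.6) + 19·(-92.7) = -2602.14
Σ gᵢ = 13 + 2.1 + 19 = 34.1
Vm = -2602.14 / 34.1 = -76.31 mV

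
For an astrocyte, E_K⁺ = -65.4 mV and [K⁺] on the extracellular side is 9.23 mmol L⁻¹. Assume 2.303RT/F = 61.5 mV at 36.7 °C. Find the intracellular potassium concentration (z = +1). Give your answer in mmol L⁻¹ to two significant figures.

110 mmol L⁻¹

Nernst: E = (61.5/1) · log₁₀([out]/[in]), so log₁₀([out]/[in]) = -65.4 × 1 / 61.5 = -1.0634.
[out]/[in] = 10^(-1.0634) = 0.08641.
[in] = 9.23 / 0.08641 = 106.8 mmol L⁻¹.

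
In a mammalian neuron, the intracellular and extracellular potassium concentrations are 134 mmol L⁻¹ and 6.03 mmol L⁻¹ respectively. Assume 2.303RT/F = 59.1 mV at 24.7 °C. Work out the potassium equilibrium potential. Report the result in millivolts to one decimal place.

E = (59.1/z) · log₁₀([K⁺]_out/[K⁺]_in) with z = +1.
= (59.1/1) · log₁₀(6.03/134) = 59.10 · log₁₀(0.045)
= 59.10 · (-1.3468) = -79.60 mV

-79.6 mV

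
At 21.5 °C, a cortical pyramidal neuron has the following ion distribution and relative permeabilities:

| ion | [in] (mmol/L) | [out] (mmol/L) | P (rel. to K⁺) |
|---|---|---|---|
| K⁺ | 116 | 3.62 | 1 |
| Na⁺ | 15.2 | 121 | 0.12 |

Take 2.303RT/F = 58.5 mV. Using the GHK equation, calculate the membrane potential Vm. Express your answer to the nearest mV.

-48 mV

Vm = 58.5 · log₁₀[(Σ P·[cation]ₒ + Σ P·[anion]ᵢ) / (Σ P·[cation]ᵢ + Σ P·[anion]ₒ)]
Numerator = 1×3.62 + 0.12×121 = 18.14
Denominator = 1×116 + 0.12×15.2 = 117.8
Vm = 58.5 · log₁₀(0.15396) = 58.5 × (-0.8126) = -47.54 mV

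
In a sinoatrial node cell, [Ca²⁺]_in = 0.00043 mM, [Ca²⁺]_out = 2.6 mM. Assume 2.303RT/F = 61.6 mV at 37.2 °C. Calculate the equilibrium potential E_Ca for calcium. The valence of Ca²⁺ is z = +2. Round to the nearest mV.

E = (61.6/z) · log₁₀([Ca²⁺]_out/[Ca²⁺]_in) with z = +2.
= (61.6/2) · log₁₀(2.6/0.00043) = 30.80 · log₁₀(6047)
= 30.80 · (3.7815) = 116.47 mV

116 mV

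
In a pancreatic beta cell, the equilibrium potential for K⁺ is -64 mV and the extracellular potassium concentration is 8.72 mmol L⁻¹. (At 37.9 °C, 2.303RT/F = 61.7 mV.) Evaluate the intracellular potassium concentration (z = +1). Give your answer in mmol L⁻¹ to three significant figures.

Nernst: E = (61.7/1) · log₁₀([out]/[in]), so log₁₀([out]/[in]) = -64.0 × 1 / 61.7 = -1.0373.
[out]/[in] = 10^(-1.0373) = 0.09177.
[in] = 8.72 / 0.09177 = 95.02 mmol L⁻¹.

95.0 mmol L⁻¹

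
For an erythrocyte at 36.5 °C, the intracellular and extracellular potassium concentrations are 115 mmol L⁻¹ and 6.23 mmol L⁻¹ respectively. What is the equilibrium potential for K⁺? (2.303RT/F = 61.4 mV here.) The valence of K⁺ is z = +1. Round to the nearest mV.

-78 mV

E = (61.4/z) · log₁₀([K⁺]_out/[K⁺]_in) with z = +1.
= (61.4/1) · log₁₀(6.23/115) = 61.40 · log₁₀(0.05417)
= 61.40 · (-1.2662) = -77.75 mV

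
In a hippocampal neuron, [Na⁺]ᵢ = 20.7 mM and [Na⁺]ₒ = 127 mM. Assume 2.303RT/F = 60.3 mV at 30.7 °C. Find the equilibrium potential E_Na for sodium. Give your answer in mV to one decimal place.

47.5 mV

E = (60.3/z) · log₁₀([Na⁺]_out/[Na⁺]_in) with z = +1.
= (60.3/1) · log₁₀(127/20.7) = 60.30 · log₁₀(6.135)
= 60.30 · (0.7878) = 47.51 mV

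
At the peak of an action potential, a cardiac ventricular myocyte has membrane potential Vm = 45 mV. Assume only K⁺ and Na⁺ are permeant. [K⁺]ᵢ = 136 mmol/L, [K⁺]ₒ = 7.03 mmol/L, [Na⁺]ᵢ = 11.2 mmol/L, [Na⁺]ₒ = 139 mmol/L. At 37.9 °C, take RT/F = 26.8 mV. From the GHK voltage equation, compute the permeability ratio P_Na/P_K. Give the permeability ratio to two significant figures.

9.1

Let α = P_Na/P_K. GHK: Vm = 26.8·ln[(Kₒ + α·Naₒ)/(Kᵢ + α·Naᵢ)].
e^(Vm/26.8) = e^(45.0/26.8) = 5.3608
So 5.3608·(Kᵢ + α·Naᵢ) = Kₒ + α·Naₒ → α = (5.3608·136.0 − 7.03) / (139.0 − 5.3608·11.2)
α = (729.1 − 7.03) / (139.0 − 60.04) = 722/78.96 = 9.144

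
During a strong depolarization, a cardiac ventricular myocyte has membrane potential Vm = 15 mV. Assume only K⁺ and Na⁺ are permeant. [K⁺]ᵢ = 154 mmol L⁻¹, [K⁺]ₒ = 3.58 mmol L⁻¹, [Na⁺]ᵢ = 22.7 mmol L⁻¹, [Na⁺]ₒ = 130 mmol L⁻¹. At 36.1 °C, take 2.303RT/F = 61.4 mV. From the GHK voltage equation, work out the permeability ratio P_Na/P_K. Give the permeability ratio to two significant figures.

3.0

Let α = P_Na/P_K. GHK: Vm = 61.4·log₁₀[(Kₒ + α·Naₒ)/(Kᵢ + α·Naᵢ)].
10^(Vm/61.4) = 10^(15.0/61.4) = 1.7551
So 1.7551·(Kᵢ + α·Naᵢ) = Kₒ + α·Naₒ → α = (1.7551·154.0 − 3.58) / (130.0 − 1.7551·22.7)
α = (270.3 − 3.58) / (130.0 − 39.84) = 266.7/90.16 = 2.958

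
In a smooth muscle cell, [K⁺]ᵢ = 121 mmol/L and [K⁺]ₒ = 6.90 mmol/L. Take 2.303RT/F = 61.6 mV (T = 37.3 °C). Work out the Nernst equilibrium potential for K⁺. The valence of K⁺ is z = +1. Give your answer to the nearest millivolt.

-77 mV

E = (61.6/z) · log₁₀([K⁺]_out/[K⁺]_in) with z = +1.
= (61.6/1) · log₁₀(6.90/121) = 61.60 · log₁₀(0.05702)
= 61.60 · (-1.2439) = -76.63 mV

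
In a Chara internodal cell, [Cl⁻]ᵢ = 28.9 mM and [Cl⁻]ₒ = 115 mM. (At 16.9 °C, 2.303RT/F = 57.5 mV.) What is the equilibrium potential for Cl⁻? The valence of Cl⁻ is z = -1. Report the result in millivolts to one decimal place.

E = (57.5/z) · log₁₀([Cl⁻]_out/[Cl⁻]_in) with z = -1.
For an anion, dividing by z = -1 reverses the sign.
= (57.5/-1) · log₁₀(115/28.9) = -57.50 · log₁₀(3.979)
= -57.50 · (0.5998) = -34.49 mV

-34.5 mV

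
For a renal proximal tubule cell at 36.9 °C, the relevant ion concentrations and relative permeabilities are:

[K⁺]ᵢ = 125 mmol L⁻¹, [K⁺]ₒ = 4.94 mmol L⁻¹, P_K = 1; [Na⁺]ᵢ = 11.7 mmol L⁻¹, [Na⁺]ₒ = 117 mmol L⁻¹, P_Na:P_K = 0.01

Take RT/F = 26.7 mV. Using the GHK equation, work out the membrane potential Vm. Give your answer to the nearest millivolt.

-81 mV

Vm = 26.7 · ln[(Σ P·[cation]ₒ + Σ P·[anion]ᵢ) / (Σ P·[cation]ᵢ + Σ P·[anion]ₒ)]
Numerator = 1×4.94 + 0.01×117 = 6.11
Denominator = 1×125 + 0.01×11.7 = 125.1
Vm = 26.7 · ln(0.048834) = 26.7 × (-3.0193) = -80.62 mV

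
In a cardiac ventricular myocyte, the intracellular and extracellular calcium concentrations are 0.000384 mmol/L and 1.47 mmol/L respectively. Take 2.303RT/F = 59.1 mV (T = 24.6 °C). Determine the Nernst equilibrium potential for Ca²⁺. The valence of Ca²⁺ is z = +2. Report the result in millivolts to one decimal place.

E = (59.1/z) · log₁₀([Ca²⁺]_out/[Ca²⁺]_in) with z = +2.
= (59.1/2) · log₁₀(1.47/0.000384) = 29.55 · log₁₀(3828)
= 29.55 · (3.5830) = 105.88 mV

105.9 mV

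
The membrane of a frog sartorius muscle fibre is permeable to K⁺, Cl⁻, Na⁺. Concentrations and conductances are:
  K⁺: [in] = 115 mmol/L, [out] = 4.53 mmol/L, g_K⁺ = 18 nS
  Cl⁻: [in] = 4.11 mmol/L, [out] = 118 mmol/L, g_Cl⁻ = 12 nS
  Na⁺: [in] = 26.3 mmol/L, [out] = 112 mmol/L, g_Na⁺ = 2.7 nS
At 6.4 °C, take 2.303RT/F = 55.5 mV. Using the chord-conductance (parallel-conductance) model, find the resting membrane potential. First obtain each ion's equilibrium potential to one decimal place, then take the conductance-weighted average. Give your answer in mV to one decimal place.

-69.7 mV

E_K⁺ = (55.5/1)·log₁₀(4.53/115) = -78.0 mV
E_Cl⁻ = (55.5/-1)·log₁₀(118/4.11) = -80.9 mV
E_Na⁺ = (55.5/1)·log₁₀(112/26.3) = 34.9 mV
Vm = (Σ gᵢEᵢ)/(Σ gᵢ) = (18·-78.0 + 12·-80.9 + 2.7·34.9) / (18 + 12 + 2.7)
= -2280.57 / 32.7 = -69.74 mV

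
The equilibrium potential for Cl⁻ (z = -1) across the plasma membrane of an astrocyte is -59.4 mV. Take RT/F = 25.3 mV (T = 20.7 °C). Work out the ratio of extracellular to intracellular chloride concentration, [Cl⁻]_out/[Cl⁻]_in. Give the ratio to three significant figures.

ln([out]/[in]) = E·z/(25.3) = -59.4 × -1 / 25.3 = 2.3478
[out]/[in] = e^(2.3478) = 10.46

10.5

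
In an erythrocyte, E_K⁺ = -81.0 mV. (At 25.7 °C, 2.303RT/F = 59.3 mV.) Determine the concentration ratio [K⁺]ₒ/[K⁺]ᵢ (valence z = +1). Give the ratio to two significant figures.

0.043

log₁₀([out]/[in]) = E·z/(59.3) = -81.0 × 1 / 59.3 = -1.3659
[out]/[in] = 10^(-1.3659) = 0.04306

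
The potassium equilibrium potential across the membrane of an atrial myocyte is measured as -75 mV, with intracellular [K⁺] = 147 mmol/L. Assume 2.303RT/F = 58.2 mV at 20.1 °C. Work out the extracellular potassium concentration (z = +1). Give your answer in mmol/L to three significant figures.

Nernst: E = (58.2/1) · log₁₀([out]/[in]), so log₁₀([out]/[in]) = -75.0 × 1 / 58.2 = -1.2887.
[out]/[in] = 10^(-1.2887) = 0.05144.
[out] = 0.05144 × 147 = 7.562 mmol/L.

7.56 mmol/L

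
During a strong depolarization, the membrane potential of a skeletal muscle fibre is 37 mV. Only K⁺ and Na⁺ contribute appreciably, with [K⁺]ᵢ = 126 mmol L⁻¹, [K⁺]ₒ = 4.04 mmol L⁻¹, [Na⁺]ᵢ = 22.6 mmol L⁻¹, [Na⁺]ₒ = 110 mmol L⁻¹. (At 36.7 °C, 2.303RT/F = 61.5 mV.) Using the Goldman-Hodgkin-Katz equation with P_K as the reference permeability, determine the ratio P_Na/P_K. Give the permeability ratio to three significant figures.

25.4

Let α = P_Na/P_K. GHK: Vm = 61.5·log₁₀[(Kₒ + α·Naₒ)/(Kᵢ + α·Naᵢ)].
10^(Vm/61.5) = 10^(37.0/61.5) = 3.996
So 3.996·(Kᵢ + α·Naᵢ) = Kₒ + α·Naₒ → α = (3.996·126.0 − 4.04) / (110.0 − 3.996·22.6)
α = (503.5 − 4.04) / (110.0 − 90.31) = 499.5/19.69 = 25.37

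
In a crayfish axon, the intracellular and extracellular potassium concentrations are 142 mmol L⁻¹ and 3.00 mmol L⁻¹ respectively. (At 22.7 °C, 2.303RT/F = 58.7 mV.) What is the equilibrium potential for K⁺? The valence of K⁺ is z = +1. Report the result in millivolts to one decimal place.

E = (58.7/z) · log₁₀([K⁺]_out/[K⁺]_in) with z = +1.
= (58.7/1) · log₁₀(3.00/142) = 58.70 · log₁₀(0.02113)
= 58.70 · (-1.6752) = -98.33 mV

-98.3 mV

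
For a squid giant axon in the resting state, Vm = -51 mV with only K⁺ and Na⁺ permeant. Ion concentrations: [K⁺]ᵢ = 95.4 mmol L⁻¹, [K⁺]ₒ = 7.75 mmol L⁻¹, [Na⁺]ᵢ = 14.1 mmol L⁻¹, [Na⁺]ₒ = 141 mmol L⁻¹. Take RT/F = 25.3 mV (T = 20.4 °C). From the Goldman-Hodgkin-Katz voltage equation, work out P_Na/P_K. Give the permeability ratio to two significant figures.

0.036

Let α = P_Na/P_K. GHK: Vm = 25.3·ln[(Kₒ + α·Naₒ)/(Kᵢ + α·Naᵢ)].
e^(Vm/25.3) = e^(-51.0/25.3) = 0.13321
So 0.13321·(Kᵢ + α·Naᵢ) = Kₒ + α·Naₒ → α = (0.13321·95.4 − 7.75) / (141.0 − 0.13321·14.1)
α = (12.71 − 7.75) / (141.0 − 1.878) = 4.958/139.1 = 0.03564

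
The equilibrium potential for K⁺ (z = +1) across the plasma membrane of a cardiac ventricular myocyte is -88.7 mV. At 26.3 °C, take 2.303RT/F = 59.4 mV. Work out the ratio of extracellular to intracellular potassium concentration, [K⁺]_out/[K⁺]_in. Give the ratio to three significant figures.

log₁₀([out]/[in]) = E·z/(59.4) = -88.7 × 1 / 59.4 = -1.4933
[out]/[in] = 10^(-1.4933) = 0.03212

0.0321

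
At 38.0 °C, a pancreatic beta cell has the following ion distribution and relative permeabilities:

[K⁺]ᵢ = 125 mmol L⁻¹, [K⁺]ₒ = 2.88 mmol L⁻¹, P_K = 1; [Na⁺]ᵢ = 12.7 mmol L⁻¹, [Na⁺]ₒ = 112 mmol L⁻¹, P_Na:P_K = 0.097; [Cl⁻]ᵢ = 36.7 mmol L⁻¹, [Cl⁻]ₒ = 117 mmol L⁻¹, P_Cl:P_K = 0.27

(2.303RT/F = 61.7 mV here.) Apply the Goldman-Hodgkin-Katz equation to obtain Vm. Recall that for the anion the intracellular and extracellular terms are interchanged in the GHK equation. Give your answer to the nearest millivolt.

-51 mV

Vm = 61.7 · log₁₀[(Σ P·[cation]ₒ + Σ P·[anion]ᵢ) / (Σ P·[cation]ᵢ + Σ P·[anion]ₒ)]
Numerator = 1×2.88 + 0.097×112 + 0.27×36.7 = 23.65
Denominator = 1×125 + 0.097×12.7 + 0.27×117 = 157.8
Vm = 61.7 · log₁₀(0.14987) = 61.7 × (-0.8243) = -50.86 mV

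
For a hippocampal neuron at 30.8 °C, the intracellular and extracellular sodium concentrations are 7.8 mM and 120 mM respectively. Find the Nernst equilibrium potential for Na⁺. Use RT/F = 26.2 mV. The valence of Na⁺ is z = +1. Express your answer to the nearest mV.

E = (26.2/z) · ln([Na⁺]_out/[Na⁺]_in) with z = +1.
= (26.2/1) · ln(120/7.8) = 26.20 · ln(15.38)
= 26.20 · (2.7334) = 71.61 mV

72 mV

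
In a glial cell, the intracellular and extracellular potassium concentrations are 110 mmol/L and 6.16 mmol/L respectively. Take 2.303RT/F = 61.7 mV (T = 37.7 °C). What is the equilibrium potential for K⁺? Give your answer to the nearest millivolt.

E = (61.7/z) · log₁₀([K⁺]_out/[K⁺]_in) with z = +1.
= (61.7/1) · log₁₀(6.16/110) = 61.70 · log₁₀(0.056)
= 61.70 · (-1.2518) = -77.24 mV

-77 mV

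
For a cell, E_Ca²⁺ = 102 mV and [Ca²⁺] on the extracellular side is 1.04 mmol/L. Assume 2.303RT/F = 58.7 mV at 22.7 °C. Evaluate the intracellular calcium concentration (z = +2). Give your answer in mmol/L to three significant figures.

Nernst: E = (58.7/2) · log₁₀([out]/[in]), so log₁₀([out]/[in]) = 102.0 × 2 / 58.7 = 3.4753.
[out]/[in] = 10^(3.4753) = 2987.
[in] = 1.04 / 2987 = 0.0003481 mmol/L.

0.000348 mmol/L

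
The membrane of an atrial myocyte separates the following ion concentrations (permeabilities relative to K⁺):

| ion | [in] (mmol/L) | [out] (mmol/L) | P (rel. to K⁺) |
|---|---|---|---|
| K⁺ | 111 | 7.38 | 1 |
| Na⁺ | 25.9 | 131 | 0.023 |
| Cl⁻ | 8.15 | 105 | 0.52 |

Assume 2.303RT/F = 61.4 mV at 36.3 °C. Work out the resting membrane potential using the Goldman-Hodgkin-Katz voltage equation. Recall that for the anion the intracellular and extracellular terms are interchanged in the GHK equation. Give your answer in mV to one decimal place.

-64.8 mV

Vm = 61.4 · log₁₀[(Σ P·[cation]ₒ + Σ P·[anion]ᵢ) / (Σ P·[cation]ᵢ + Σ P·[anion]ₒ)]
Numerator = 1×7.38 + 0.023×131 + 0.52×8.15 = 14.63
Denominator = 1×111 + 0.023×25.9 + 0.52×105 = 166.2
Vm = 61.4 · log₁₀(0.088035) = 61.4 × (-1.0553) = -64.80 mV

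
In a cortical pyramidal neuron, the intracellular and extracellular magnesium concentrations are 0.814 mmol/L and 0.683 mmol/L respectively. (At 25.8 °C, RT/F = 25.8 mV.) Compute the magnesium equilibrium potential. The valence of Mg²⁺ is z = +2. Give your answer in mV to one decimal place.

-2.3 mV

E = (25.8/z) · ln([Mg²⁺]_out/[Mg²⁺]_in) with z = +2.
= (25.8/2) · ln(0.683/0.814) = 12.90 · ln(0.8391)
= 12.90 · (-0.1755) = -2.26 mV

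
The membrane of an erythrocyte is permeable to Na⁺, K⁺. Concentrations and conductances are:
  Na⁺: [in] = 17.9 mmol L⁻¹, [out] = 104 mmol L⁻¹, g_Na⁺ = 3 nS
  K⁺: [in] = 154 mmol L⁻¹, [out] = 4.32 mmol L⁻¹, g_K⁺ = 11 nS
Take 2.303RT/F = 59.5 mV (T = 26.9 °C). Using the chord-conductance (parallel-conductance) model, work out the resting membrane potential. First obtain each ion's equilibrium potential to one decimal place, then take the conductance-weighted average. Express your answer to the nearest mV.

-63 mV

E_Na⁺ = (59.5/1)·log₁₀(104/17.9) = 45.5 mV
E_K⁺ = (59.5/1)·log₁₀(4.32/154) = -92.3 mV
Vm = (Σ gᵢEᵢ)/(Σ gᵢ) = (3·45.5 + 11·-92.3) / (3 + 11)
= -878.80 / 14 = -62.77 mV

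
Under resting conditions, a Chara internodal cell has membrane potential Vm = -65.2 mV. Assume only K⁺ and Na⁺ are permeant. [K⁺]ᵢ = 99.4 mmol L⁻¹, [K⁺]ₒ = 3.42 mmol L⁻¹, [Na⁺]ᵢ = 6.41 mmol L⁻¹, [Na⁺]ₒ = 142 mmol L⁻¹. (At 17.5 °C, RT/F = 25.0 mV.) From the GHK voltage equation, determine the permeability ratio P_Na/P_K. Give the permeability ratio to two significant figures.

0.028

Let α = P_Na/P_K. GHK: Vm = 25.0·ln[(Kₒ + α·Naₒ)/(Kᵢ + α·Naᵢ)].
e^(Vm/25.0) = e^(-65.2/25.0) = 0.073682
So 0.073682·(Kᵢ + α·Naᵢ) = Kₒ + α·Naₒ → α = (0.073682·99.4 − 3.42) / (142.0 − 0.073682·6.41)
α = (7.324 − 3.42) / (142.0 − 0.4723) = 3.904/141.5 = 0.02758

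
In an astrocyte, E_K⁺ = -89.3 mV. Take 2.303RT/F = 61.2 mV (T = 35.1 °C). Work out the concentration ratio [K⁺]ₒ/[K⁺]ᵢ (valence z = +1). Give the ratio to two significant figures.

log₁₀([out]/[in]) = E·z/(61.2) = -89.3 × 1 / 61.2 = -1.4592
[out]/[in] = 10^(-1.4592) = 0.03474

0.035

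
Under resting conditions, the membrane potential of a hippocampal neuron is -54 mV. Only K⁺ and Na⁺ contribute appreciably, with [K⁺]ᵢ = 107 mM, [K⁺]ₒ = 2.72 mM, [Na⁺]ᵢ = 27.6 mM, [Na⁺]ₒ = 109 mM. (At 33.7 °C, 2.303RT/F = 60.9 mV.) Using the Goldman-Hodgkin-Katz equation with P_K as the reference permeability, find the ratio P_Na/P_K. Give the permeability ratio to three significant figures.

Let α = P_Na/P_K. GHK: Vm = 60.9·log₁₀[(Kₒ + α·Naₒ)/(Kᵢ + α·Naᵢ)].
10^(Vm/60.9) = 10^(-54.0/60.9) = 0.12981
So 0.12981·(Kᵢ + α·Naᵢ) = Kₒ + α·Naₒ → α = (0.12981·107.0 − 2.72) / (109.0 − 0.12981·27.6)
α = (13.89 − 2.72) / (109.0 − 3.583) = 11.17/105.4 = 0.106

0.106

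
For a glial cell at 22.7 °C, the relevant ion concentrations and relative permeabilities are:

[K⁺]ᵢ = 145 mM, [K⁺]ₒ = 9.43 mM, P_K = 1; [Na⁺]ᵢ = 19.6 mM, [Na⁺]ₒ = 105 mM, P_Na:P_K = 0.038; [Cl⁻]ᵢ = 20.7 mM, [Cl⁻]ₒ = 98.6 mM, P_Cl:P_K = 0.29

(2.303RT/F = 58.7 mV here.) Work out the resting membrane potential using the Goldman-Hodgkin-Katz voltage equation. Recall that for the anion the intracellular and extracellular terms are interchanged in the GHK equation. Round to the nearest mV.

-56 mV

Vm = 58.7 · log₁₀[(Σ P·[cation]ₒ + Σ P·[anion]ᵢ) / (Σ P·[cation]ᵢ + Σ P·[anion]ₒ)]
Numerator = 1×9.43 + 0.038×105 + 0.29×20.7 = 19.42
Denominator = 1×145 + 0.038×19.6 + 0.29×98.6 = 174.3
Vm = 58.7 · log₁₀(0.11141) = 58.7 × (-0.9531) = -55.95 mV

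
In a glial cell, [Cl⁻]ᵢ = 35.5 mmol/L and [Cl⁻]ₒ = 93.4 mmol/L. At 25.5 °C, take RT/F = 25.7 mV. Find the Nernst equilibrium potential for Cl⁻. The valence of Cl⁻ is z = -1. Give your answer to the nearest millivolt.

-25 mV

E = (25.7/z) · ln([Cl⁻]_out/[Cl⁻]_in) with z = -1.
For an anion, dividing by z = -1 reverses the sign.
= (25.7/-1) · ln(93.4/35.5) = -25.70 · ln(2.631)
= -25.70 · (0.9674) = -24.86 mV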